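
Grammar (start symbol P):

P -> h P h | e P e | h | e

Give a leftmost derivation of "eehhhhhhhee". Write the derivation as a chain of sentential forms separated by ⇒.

P ⇒ ePe   [P -> e P e]
ePe ⇒ eePee   [P -> e P e]
eePee ⇒ eehPhee   [P -> h P h]
eehPhee ⇒ eehhPhhee   [P -> h P h]
eehhPhhee ⇒ eehhhPhhhee   [P -> h P h]
eehhhPhhhee ⇒ eehhhhhhhee   [P -> h]

P⇒ePe⇒eePee⇒eehPhee⇒eehhPhhee⇒eehhhPhhhee⇒eehhhhhhhee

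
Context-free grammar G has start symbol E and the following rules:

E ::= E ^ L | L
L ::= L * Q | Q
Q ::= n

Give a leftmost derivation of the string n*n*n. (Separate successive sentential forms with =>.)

E=>L=>L*Q=>L*Q*Q=>Q*Q*Q=>n*Q*Q=>n*n*Q=>n*n*n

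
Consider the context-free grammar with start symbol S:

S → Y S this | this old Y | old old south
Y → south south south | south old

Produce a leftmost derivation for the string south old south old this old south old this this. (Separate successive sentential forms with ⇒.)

S ⇒ Y S this ⇒ south old S this ⇒ south old Y S this this ⇒ south old south old S this this ⇒ south old south old this old Y this this ⇒ south old south old this old south old this this

S ⇒ Y S this   [S → Y S this]
Y S this ⇒ south old S this   [Y → south old]
south old S this ⇒ south old Y S this this   [S → Y S this]
south old Y S this this ⇒ south old south old S this this   [Y → south old]
south old south old S this this ⇒ south old south old this old Y this this   [S → this old Y]
south old south old this old Y this this ⇒ south old south old this old south old this this   [Y → south old]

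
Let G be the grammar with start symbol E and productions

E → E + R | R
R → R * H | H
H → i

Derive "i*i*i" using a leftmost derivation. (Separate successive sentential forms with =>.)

E=>R=>R*H=>R*H*H=>H*H*H=>i*H*H=>i*i*H=>i*i*i

E => R   [E → R]
R => R*H   [R → R * H]
R*H => R*H*H   [R → R * H]
R*H*H => H*H*H   [R → H]
H*H*H => i*H*H   [H → i]
i*H*H => i*i*H   [H → i]
i*i*H => i*i*i   [H → i]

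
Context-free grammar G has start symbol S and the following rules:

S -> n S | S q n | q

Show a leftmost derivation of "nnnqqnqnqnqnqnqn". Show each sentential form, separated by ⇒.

S ⇒ nS   [S -> n S]
nS ⇒ nSqn   [S -> S q n]
nSqn ⇒ nSqnqn   [S -> S q n]
nSqnqn ⇒ nSqnqnqn   [S -> S q n]
nSqnqnqn ⇒ nnSqnqnqn   [S -> n S]
nnSqnqnqn ⇒ nnnSqnqnqn   [S -> n S]
nnnSqnqnqn ⇒ nnnSqnqnqnqn   [S -> S q n]
nnnSqnqnqnqn ⇒ nnnSqnqnqnqnqn   [S -> S q n]
nnnSqnqnqnqnqn ⇒ nnnSqnqnqnqnqnqn   [S -> S q n]
nnnSqnqnqnqnqnqn ⇒ nnnqqnqnqnqnqnqn   [S -> q]

S ⇒ nS ⇒ nSqn ⇒ nSqnqn ⇒ nSqnqnqn ⇒ nnSqnqnqn ⇒ nnnSqnqnqn ⇒ nnnSqnqnqnqn ⇒ nnnSqnqnqnqnqn ⇒ nnnSqnqnqnqnqnqn ⇒ nnnqqnqnqnqnqnqn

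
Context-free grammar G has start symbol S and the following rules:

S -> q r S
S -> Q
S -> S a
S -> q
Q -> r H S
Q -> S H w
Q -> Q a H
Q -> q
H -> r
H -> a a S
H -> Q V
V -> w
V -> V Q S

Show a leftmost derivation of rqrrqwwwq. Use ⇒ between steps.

S ⇒ Q ⇒ rHS ⇒ rQVS ⇒ rSHwVS ⇒ rqHwVS ⇒ rqQVwVS ⇒ rqrHSVwVS ⇒ rqrrSVwVS ⇒ rqrrqVwVS ⇒ rqrrqwwVS ⇒ rqrrqwwwS ⇒ rqrrqwwwq

S ⇒ Q   [S -> Q]
Q ⇒ rHS   [Q -> r H S]
rHS ⇒ rQVS   [H -> Q V]
rQVS ⇒ rSHwVS   [Q -> S H w]
rSHwVS ⇒ rqHwVS   [S -> q]
rqHwVS ⇒ rqQVwVS   [H -> Q V]
rqQVwVS ⇒ rqrHSVwVS   [Q -> r H S]
rqrHSVwVS ⇒ rqrrSVwVS   [H -> r]
rqrrSVwVS ⇒ rqrrqVwVS   [S -> q]
rqrrqVwVS ⇒ rqrrqwwVS   [V -> w]
rqrrqwwVS ⇒ rqrrqwwwS   [V -> w]
rqrrqwwwS ⇒ rqrrqwwwq   [S -> q]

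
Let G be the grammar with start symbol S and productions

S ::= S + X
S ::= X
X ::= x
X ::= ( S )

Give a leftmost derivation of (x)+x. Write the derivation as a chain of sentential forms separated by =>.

S=>S+X=>X+X=>(S)+X=>(X)+X=>(x)+X=>(x)+x

S => S+X   [S ::= S + X]
S+X => X+X   [S ::= X]
X+X => (S)+X   [X ::= ( S )]
(S)+X => (X)+X   [S ::= X]
(X)+X => (x)+X   [X ::= x]
(x)+X => (x)+x   [X ::= x]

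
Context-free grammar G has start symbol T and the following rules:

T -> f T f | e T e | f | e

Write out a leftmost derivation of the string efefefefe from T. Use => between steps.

T => eTe   [T -> e T e]
eTe => efTfe   [T -> f T f]
efTfe => efeTefe   [T -> e T e]
efeTefe => efefTfefe   [T -> f T f]
efefTfefe => efefefefe   [T -> e]

T=>eTe=>efTfe=>efeTefe=>efefTfefe=>efefefefe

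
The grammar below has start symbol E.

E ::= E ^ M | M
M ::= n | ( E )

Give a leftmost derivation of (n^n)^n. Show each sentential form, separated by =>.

E => E^M => M^M => (E)^M => (E^M)^M => (M^M)^M => (n^M)^M => (n^n)^M => (n^n)^n

E => E^M   [E ::= E ^ M]
E^M => M^M   [E ::= M]
M^M => (E)^M   [M ::= ( E )]
(E)^M => (E^M)^M   [E ::= E ^ M]
(E^M)^M => (M^M)^M   [E ::= M]
(M^M)^M => (n^M)^M   [M ::= n]
(n^M)^M => (n^n)^M   [M ::= n]
(n^n)^M => (n^n)^n   [M ::= n]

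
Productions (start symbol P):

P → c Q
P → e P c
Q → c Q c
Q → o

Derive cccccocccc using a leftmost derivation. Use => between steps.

P=>cQ=>ccQc=>cccQcc=>ccccQccc=>cccccQcccc=>cccccocccc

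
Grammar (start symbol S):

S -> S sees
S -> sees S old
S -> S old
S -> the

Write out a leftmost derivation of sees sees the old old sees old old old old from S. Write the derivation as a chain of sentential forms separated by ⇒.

S ⇒ S old ⇒ S old old ⇒ sees S old old old ⇒ sees S old old old old ⇒ sees S sees old old old old ⇒ sees S old sees old old old old ⇒ sees sees S old old sees old old old old ⇒ sees sees the old old sees old old old old

S ⇒ S old   [S -> S old]
S old ⇒ S old old   [S -> S old]
S old old ⇒ sees S old old old   [S -> sees S old]
sees S old old old ⇒ sees S old old old old   [S -> S old]
sees S old old old old ⇒ sees S sees old old old old   [S -> S sees]
sees S sees old old old old ⇒ sees S old sees old old old old   [S -> S old]
sees S old sees old old old old ⇒ sees sees S old old sees old old old old   [S -> sees S old]
sees sees S old old sees old old old old ⇒ sees sees the old old sees old old old old   [S -> the]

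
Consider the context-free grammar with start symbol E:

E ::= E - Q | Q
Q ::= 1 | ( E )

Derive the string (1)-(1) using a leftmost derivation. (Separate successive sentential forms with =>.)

E => E-Q => Q-Q => (E)-Q => (Q)-Q => (1)-Q => (1)-(E) => (1)-(Q) => (1)-(1)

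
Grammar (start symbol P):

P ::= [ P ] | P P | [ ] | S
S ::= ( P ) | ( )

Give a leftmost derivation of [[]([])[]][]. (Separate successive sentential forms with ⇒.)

P ⇒ PP   [P ::= P P]
PP ⇒ [P]P   [P ::= [ P ]]
[P]P ⇒ [PP]P   [P ::= P P]
[PP]P ⇒ [[]P]P   [P ::= [ ]]
[[]P]P ⇒ [[]PP]P   [P ::= P P]
[[]PP]P ⇒ [[]SP]P   [P ::= S]
[[]SP]P ⇒ [[](P)P]P   [S ::= ( P )]
[[](P)P]P ⇒ [[]([])P]P   [P ::= [ ]]
[[]([])P]P ⇒ [[]([])[]]P   [P ::= [ ]]
[[]([])[]]P ⇒ [[]([])[]][]   [P ::= [ ]]

P ⇒ PP ⇒ [P]P ⇒ [PP]P ⇒ [[]P]P ⇒ [[]PP]P ⇒ [[]SP]P ⇒ [[](P)P]P ⇒ [[]([])P]P ⇒ [[]([])[]]P ⇒ [[]([])[]][]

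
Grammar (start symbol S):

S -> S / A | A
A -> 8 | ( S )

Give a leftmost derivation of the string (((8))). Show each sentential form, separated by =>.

S=>A=>(S)=>(A)=>((S))=>((A))=>(((S)))=>(((A)))=>(((8)))

S => A   [S -> A]
A => (S)   [A -> ( S )]
(S) => (A)   [S -> A]
(A) => ((S))   [A -> ( S )]
((S)) => ((A))   [S -> A]
((A)) => (((S)))   [A -> ( S )]
(((S))) => (((A)))   [S -> A]
(((A))) => (((8)))   [A -> 8]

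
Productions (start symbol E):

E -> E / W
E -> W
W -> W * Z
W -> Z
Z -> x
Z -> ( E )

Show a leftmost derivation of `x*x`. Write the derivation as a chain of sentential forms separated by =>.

E => W => W*Z => Z*Z => x*Z => x*x

E => W   [E -> W]
W => W*Z   [W -> W * Z]
W*Z => Z*Z   [W -> Z]
Z*Z => x*Z   [Z -> x]
x*Z => x*x   [Z -> x]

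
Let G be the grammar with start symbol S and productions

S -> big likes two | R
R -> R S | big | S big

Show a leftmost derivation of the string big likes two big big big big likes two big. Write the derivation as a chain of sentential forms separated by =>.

S => R => R S => R S S => S big S S => big likes two big S S => big likes two big R S => big likes two big S big S => big likes two big R big S => big likes two big big big S => big likes two big big big R => big likes two big big big S big => big likes two big big big big likes two big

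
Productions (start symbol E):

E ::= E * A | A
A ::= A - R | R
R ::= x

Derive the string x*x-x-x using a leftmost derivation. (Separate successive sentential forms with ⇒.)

E⇒E*A⇒A*A⇒R*A⇒x*A⇒x*A-R⇒x*A-R-R⇒x*R-R-R⇒x*x-R-R⇒x*x-x-R⇒x*x-x-x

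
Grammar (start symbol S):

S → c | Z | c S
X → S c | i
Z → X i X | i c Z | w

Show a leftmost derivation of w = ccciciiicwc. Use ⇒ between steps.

S ⇒ cS   [S → c S]
cS ⇒ ccS   [S → c S]
ccS ⇒ cccS   [S → c S]
cccS ⇒ cccZ   [S → Z]
cccZ ⇒ cccicZ   [Z → i c Z]
cccicZ ⇒ cccicXiX   [Z → X i X]
cccicXiX ⇒ ccciciiX   [X → i]
ccciciiX ⇒ ccciciiSc   [X → S c]
ccciciiSc ⇒ ccciciiZc   [S → Z]
ccciciiZc ⇒ ccciciiicZc   [Z → i c Z]
ccciciiicZc ⇒ ccciciiicwc   [Z → w]

S⇒cS⇒ccS⇒cccS⇒cccZ⇒cccicZ⇒cccicXiX⇒ccciciiX⇒ccciciiSc⇒ccciciiZc⇒ccciciiicZc⇒ccciciiicwc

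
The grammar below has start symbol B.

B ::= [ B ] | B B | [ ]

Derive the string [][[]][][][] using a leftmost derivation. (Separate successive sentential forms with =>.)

B => BB   [B ::= B B]
BB => []B   [B ::= [ ]]
[]B => []BB   [B ::= B B]
[]BB => []BBB   [B ::= B B]
[]BBB => []BBBB   [B ::= B B]
[]BBBB => [][B]BBB   [B ::= [ B ]]
[][B]BBB => [][[]]BBB   [B ::= [ ]]
[][[]]BBB => [][[]][]BB   [B ::= [ ]]
[][[]][]BB => [][[]][][]B   [B ::= [ ]]
[][[]][][]B => [][[]][][][]   [B ::= [ ]]

B => BB => []B => []BB => []BBB => []BBBB => [][B]BBB => [][[]]BBB => [][[]][]BB => [][[]][][]B => [][[]][][][]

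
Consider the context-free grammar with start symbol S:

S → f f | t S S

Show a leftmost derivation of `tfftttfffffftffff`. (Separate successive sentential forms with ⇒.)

S ⇒ tSS   [S → t S S]
tSS ⇒ tffS   [S → f f]
tffS ⇒ tfftSS   [S → t S S]
tfftSS ⇒ tffttSSS   [S → t S S]
tffttSSS ⇒ tfftttSSSS   [S → t S S]
tfftttSSSS ⇒ tfftttffSSS   [S → f f]
tfftttffSSS ⇒ tfftttffffSS   [S → f f]
tfftttffffSS ⇒ tfftttffffffS   [S → f f]
tfftttffffffS ⇒ tfftttfffffftSS   [S → t S S]
tfftttfffffftSS ⇒ tfftttfffffftffS   [S → f f]
tfftttfffffftffS ⇒ tfftttfffffftffff   [S → f f]

S ⇒ tSS ⇒ tffS ⇒ tfftSS ⇒ tffttSSS ⇒ tfftttSSSS ⇒ tfftttffSSS ⇒ tfftttffffSS ⇒ tfftttffffffS ⇒ tfftttfffffftSS ⇒ tfftttfffffftffS ⇒ tfftttfffffftffff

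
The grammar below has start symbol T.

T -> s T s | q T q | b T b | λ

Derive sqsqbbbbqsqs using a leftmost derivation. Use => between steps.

T => sTs   [T -> s T s]
sTs => sqTqs   [T -> q T q]
sqTqs => sqsTsqs   [T -> s T s]
sqsTsqs => sqsqTqsqs   [T -> q T q]
sqsqTqsqs => sqsqbTbqsqs   [T -> b T b]
sqsqbTbqsqs => sqsqbbTbbqsqs   [T -> b T b]
sqsqbbTbbqsqs => sqsqbbbbqsqs   [T -> λ]

T=>sTs=>sqTqs=>sqsTsqs=>sqsqTqsqs=>sqsqbTbqsqs=>sqsqbbTbbqsqs=>sqsqbbbbqsqs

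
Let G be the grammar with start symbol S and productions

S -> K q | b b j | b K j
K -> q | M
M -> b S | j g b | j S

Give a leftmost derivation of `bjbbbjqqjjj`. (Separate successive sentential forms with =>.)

S => bKj   [S -> b K j]
bKj => bMj   [K -> M]
bMj => bjSj   [M -> j S]
bjSj => bjbKjj   [S -> b K j]
bjbKjj => bjbMjj   [K -> M]
bjbMjj => bjbbSjj   [M -> b S]
bjbbSjj => bjbbbKjjj   [S -> b K j]
bjbbbKjjj => bjbbbMjjj   [K -> M]
bjbbbMjjj => bjbbbjSjjj   [M -> j S]
bjbbbjSjjj => bjbbbjKqjjj   [S -> K q]
bjbbbjKqjjj => bjbbbjqqjjj   [K -> q]

S=>bKj=>bMj=>bjSj=>bjbKjj=>bjbMjj=>bjbbSjj=>bjbbbKjjj=>bjbbbMjjj=>bjbbbjSjjj=>bjbbbjKqjjj=>bjbbbjqqjjj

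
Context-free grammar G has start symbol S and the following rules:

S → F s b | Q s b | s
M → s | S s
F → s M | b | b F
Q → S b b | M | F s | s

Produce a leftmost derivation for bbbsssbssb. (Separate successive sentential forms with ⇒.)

S⇒Qsb⇒Msb⇒Sssb⇒Fsbssb⇒bFsbssb⇒bbFsbssb⇒bbbFsbssb⇒bbbsMsbssb⇒bbbsssbssb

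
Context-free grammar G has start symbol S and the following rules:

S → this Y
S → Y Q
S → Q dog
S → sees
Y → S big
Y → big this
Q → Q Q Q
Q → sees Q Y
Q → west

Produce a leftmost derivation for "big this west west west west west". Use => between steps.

S => Y Q => big this Q => big this Q Q Q => big this Q Q Q Q Q => big this west Q Q Q Q => big this west west Q Q Q => big this west west west Q Q => big this west west west west Q => big this west west west west west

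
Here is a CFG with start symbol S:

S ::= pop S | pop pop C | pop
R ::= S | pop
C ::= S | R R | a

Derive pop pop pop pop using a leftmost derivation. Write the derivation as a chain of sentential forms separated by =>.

S => pop pop C => pop pop R R => pop pop pop R => pop pop pop S => pop pop pop pop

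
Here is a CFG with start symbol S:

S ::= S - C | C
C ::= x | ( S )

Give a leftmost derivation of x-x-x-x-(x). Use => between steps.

S => S-C => S-C-C => S-C-C-C => S-C-C-C-C => C-C-C-C-C => x-C-C-C-C => x-x-C-C-C => x-x-x-C-C => x-x-x-x-C => x-x-x-x-(S) => x-x-x-x-(C) => x-x-x-x-(x)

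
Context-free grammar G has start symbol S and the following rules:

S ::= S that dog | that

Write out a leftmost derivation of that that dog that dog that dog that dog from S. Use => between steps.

S => S that dog => S that dog that dog => S that dog that dog that dog => S that dog that dog that dog that dog => that that dog that dog that dog that dog

S => S that dog   [S ::= S that dog]
S that dog => S that dog that dog   [S ::= S that dog]
S that dog that dog => S that dog that dog that dog   [S ::= S that dog]
S that dog that dog that dog => S that dog that dog that dog that dog   [S ::= S that dog]
S that dog that dog that dog that dog => that that dog that dog that dog that dog   [S ::= that]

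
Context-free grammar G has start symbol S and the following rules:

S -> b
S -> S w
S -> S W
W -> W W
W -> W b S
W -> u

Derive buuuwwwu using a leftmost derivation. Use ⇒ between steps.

S ⇒ SW   [S -> S W]
SW ⇒ SwW   [S -> S w]
SwW ⇒ SwwW   [S -> S w]
SwwW ⇒ SwwwW   [S -> S w]
SwwwW ⇒ SWwwwW   [S -> S W]
SWwwwW ⇒ SWWwwwW   [S -> S W]
SWWwwwW ⇒ SWWWwwwW   [S -> S W]
SWWWwwwW ⇒ bWWWwwwW   [S -> b]
bWWWwwwW ⇒ buWWwwwW   [W -> u]
buWWwwwW ⇒ buuWwwwW   [W -> u]
buuWwwwW ⇒ buuuwwwW   [W -> u]
buuuwwwW ⇒ buuuwwwu   [W -> u]

S ⇒ SW ⇒ SwW ⇒ SwwW ⇒ SwwwW ⇒ SWwwwW ⇒ SWWwwwW ⇒ SWWWwwwW ⇒ bWWWwwwW ⇒ buWWwwwW ⇒ buuWwwwW ⇒ buuuwwwW ⇒ buuuwwwu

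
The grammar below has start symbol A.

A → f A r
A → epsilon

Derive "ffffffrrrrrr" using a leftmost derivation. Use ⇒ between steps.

A ⇒ fAr ⇒ ffArr ⇒ fffArrr ⇒ ffffArrrr ⇒ fffffArrrrr ⇒ ffffffArrrrrr ⇒ ffffffrrrrrr

A ⇒ fAr   [A → f A r]
fAr ⇒ ffArr   [A → f A r]
ffArr ⇒ fffArrr   [A → f A r]
fffArrr ⇒ ffffArrrr   [A → f A r]
ffffArrrr ⇒ fffffArrrrr   [A → f A r]
fffffArrrrr ⇒ ffffffArrrrrr   [A → f A r]
ffffffArrrrrr ⇒ ffffffrrrrrr   [A → epsilon]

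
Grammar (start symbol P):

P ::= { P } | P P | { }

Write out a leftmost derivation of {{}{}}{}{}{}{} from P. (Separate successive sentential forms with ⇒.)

P ⇒ PP ⇒ PPP ⇒ PPPP ⇒ PPPPP ⇒ {P}PPPP ⇒ {PP}PPPP ⇒ {{}P}PPPP ⇒ {{}{}}PPPP ⇒ {{}{}}{}PPP ⇒ {{}{}}{}{}PP ⇒ {{}{}}{}{}{}P ⇒ {{}{}}{}{}{}{}

P ⇒ PP   [P ::= P P]
PP ⇒ PPP   [P ::= P P]
PPP ⇒ PPPP   [P ::= P P]
PPPP ⇒ PPPPP   [P ::= P P]
PPPPP ⇒ {P}PPPP   [P ::= { P }]
{P}PPPP ⇒ {PP}PPPP   [P ::= P P]
{PP}PPPP ⇒ {{}P}PPPP   [P ::= { }]
{{}P}PPPP ⇒ {{}{}}PPPP   [P ::= { }]
{{}{}}PPPP ⇒ {{}{}}{}PPP   [P ::= { }]
{{}{}}{}PPP ⇒ {{}{}}{}{}PP   [P ::= { }]
{{}{}}{}{}PP ⇒ {{}{}}{}{}{}P   [P ::= { }]
{{}{}}{}{}{}P ⇒ {{}{}}{}{}{}{}   [P ::= { }]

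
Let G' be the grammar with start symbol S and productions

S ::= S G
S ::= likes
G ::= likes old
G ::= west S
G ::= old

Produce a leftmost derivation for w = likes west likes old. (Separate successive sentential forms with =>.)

S => S G => S G G => likes G G => likes west S G => likes west likes G => likes west likes old

S => S G   [S ::= S G]
S G => S G G   [S ::= S G]
S G G => likes G G   [S ::= likes]
likes G G => likes west S G   [G ::= west S]
likes west S G => likes west likes G   [S ::= likes]
likes west likes G => likes west likes old   [G ::= old]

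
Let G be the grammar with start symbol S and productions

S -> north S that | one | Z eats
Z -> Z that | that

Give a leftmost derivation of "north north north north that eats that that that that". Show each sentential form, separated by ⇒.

S ⇒ north S that ⇒ north north S that that ⇒ north north north S that that that ⇒ north north north north S that that that that ⇒ north north north north Z eats that that that that ⇒ north north north north that eats that that that that

S ⇒ north S that   [S -> north S that]
north S that ⇒ north north S that that   [S -> north S that]
north north S that that ⇒ north north north S that that that   [S -> north S that]
north north north S that that that ⇒ north north north north S that that that that   [S -> north S that]
north north north north S that that that that ⇒ north north north north Z eats that that that that   [S -> Z eats]
north north north north Z eats that that that that ⇒ north north north north that eats that that that that   [Z -> that]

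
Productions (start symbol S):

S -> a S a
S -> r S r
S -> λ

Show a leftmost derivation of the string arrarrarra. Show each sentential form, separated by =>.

S => aSa => arSra => arrSrra => arraSarra => arrarSrarra => arrarrarra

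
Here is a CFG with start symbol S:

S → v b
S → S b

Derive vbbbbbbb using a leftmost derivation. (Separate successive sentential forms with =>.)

S => Sb => Sbb => Sbbb => Sbbbb => Sbbbbb => Sbbbbbb => vbbbbbbb

S => Sb   [S → S b]
Sb => Sbb   [S → S b]
Sbb => Sbbb   [S → S b]
Sbbb => Sbbbb   [S → S b]
Sbbbb => Sbbbbb   [S → S b]
Sbbbbb => Sbbbbbb   [S → S b]
Sbbbbbb => vbbbbbbb   [S → v b]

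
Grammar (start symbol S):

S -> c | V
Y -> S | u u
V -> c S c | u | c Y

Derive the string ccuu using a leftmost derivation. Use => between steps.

S=>V=>cY=>cS=>cV=>ccY=>ccuu

S => V   [S -> V]
V => cY   [V -> c Y]
cY => cS   [Y -> S]
cS => cV   [S -> V]
cV => ccY   [V -> c Y]
ccY => ccuu   [Y -> u u]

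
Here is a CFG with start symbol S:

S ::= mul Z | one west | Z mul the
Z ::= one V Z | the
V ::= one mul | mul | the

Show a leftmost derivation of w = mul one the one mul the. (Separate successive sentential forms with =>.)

S => mul Z => mul one V Z => mul one the Z => mul one the one V Z => mul one the one mul Z => mul one the one mul the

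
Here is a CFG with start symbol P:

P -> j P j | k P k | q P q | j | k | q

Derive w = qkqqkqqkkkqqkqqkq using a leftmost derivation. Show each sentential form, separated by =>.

P => qPq   [P -> q P q]
qPq => qkPkq   [P -> k P k]
qkPkq => qkqPqkq   [P -> q P q]
qkqPqkq => qkqqPqqkq   [P -> q P q]
qkqqPqqkq => qkqqkPkqqkq   [P -> k P k]
qkqqkPkqqkq => qkqqkqPqkqqkq   [P -> q P q]
qkqqkqPqkqqkq => qkqqkqqPqqkqqkq   [P -> q P q]
qkqqkqqPqqkqqkq => qkqqkqqkPkqqkqqkq   [P -> k P k]
qkqqkqqkPkqqkqqkq => qkqqkqqkkkqqkqqkq   [P -> k]

P => qPq => qkPkq => qkqPqkq => qkqqPqqkq => qkqqkPkqqkq => qkqqkqPqkqqkq => qkqqkqqPqqkqqkq => qkqqkqqkPkqqkqqkq => qkqqkqqkkkqqkqqkq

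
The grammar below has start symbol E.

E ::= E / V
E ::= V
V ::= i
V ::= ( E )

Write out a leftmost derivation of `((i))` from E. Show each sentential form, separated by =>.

E => V => (E) => (V) => ((E)) => ((V)) => ((i))

E => V   [E ::= V]
V => (E)   [V ::= ( E )]
(E) => (V)   [E ::= V]
(V) => ((E))   [V ::= ( E )]
((E)) => ((V))   [E ::= V]
((V)) => ((i))   [V ::= i]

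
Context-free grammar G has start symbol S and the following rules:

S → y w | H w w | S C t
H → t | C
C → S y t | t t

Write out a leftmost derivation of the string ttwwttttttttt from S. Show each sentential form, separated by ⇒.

S ⇒ SCt   [S → S C t]
SCt ⇒ SCtCt   [S → S C t]
SCtCt ⇒ SCtCtCt   [S → S C t]
SCtCtCt ⇒ HwwCtCtCt   [S → H w w]
HwwCtCtCt ⇒ CwwCtCtCt   [H → C]
CwwCtCtCt ⇒ ttwwCtCtCt   [C → t t]
ttwwCtCtCt ⇒ ttwwtttCtCt   [C → t t]
ttwwtttCtCt ⇒ ttwwttttttCt   [C → t t]
ttwwttttttCt ⇒ ttwwttttttttt   [C → t t]

S ⇒ SCt ⇒ SCtCt ⇒ SCtCtCt ⇒ HwwCtCtCt ⇒ CwwCtCtCt ⇒ ttwwCtCtCt ⇒ ttwwtttCtCt ⇒ ttwwttttttCt ⇒ ttwwttttttttt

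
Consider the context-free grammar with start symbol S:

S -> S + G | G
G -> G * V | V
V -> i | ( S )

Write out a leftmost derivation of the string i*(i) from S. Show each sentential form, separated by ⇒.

S ⇒ G ⇒ G*V ⇒ V*V ⇒ i*V ⇒ i*(S) ⇒ i*(G) ⇒ i*(V) ⇒ i*(i)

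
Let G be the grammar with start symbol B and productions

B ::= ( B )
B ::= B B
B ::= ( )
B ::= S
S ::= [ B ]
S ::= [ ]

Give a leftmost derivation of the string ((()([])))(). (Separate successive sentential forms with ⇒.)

B ⇒ BB ⇒ (B)B ⇒ ((B))B ⇒ ((BB))B ⇒ ((()B))B ⇒ ((()(B)))B ⇒ ((()(S)))B ⇒ ((()([])))B ⇒ ((()([])))()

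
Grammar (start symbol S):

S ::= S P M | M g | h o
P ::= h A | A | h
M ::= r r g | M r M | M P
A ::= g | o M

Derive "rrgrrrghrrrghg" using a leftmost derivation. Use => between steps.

S => Mg => MPg => MrMPg => MPrMPg => MrMPrMPg => rrgrMPrMPg => rrgrrrgPrMPg => rrgrrrghrMPg => rrgrrrghrrrgPg => rrgrrrghrrrghg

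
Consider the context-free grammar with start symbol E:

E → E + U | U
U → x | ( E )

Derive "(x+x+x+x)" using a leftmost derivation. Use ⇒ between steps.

E ⇒ U ⇒ (E) ⇒ (E+U) ⇒ (E+U+U) ⇒ (E+U+U+U) ⇒ (U+U+U+U) ⇒ (x+U+U+U) ⇒ (x+x+U+U) ⇒ (x+x+x+U) ⇒ (x+x+x+x)

E ⇒ U   [E → U]
U ⇒ (E)   [U → ( E )]
(E) ⇒ (E+U)   [E → E + U]
(E+U) ⇒ (E+U+U)   [E → E + U]
(E+U+U) ⇒ (E+U+U+U)   [E → E + U]
(E+U+U+U) ⇒ (U+U+U+U)   [E → U]
(U+U+U+U) ⇒ (x+U+U+U)   [U → x]
(x+U+U+U) ⇒ (x+x+U+U)   [U → x]
(x+x+U+U) ⇒ (x+x+x+U)   [U → x]
(x+x+x+U) ⇒ (x+x+x+x)   [U → x]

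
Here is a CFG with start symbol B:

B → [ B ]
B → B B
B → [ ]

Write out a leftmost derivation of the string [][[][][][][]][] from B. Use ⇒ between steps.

B ⇒ BB ⇒ []B ⇒ []BB ⇒ [][B]B ⇒ [][BB]B ⇒ [][BBB]B ⇒ [][BBBB]B ⇒ [][[]BBB]B ⇒ [][[]BBBB]B ⇒ [][[][]BBB]B ⇒ [][[][][]BB]B ⇒ [][[][][][]B]B ⇒ [][[][][][][]]B ⇒ [][[][][][][]][]

B ⇒ BB   [B → B B]
BB ⇒ []B   [B → [ ]]
[]B ⇒ []BB   [B → B B]
[]BB ⇒ [][B]B   [B → [ B ]]
[][B]B ⇒ [][BB]B   [B → B B]
[][BB]B ⇒ [][BBB]B   [B → B B]
[][BBB]B ⇒ [][BBBB]B   [B → B B]
[][BBBB]B ⇒ [][[]BBB]B   [B → [ ]]
[][[]BBB]B ⇒ [][[]BBBB]B   [B → B B]
[][[]BBBB]B ⇒ [][[][]BBB]B   [B → [ ]]
[][[][]BBB]B ⇒ [][[][][]BB]B   [B → [ ]]
[][[][][]BB]B ⇒ [][[][][][]B]B   [B → [ ]]
[][[][][][]B]B ⇒ [][[][][][][]]B   [B → [ ]]
[][[][][][][]]B ⇒ [][[][][][][]][]   [B → [ ]]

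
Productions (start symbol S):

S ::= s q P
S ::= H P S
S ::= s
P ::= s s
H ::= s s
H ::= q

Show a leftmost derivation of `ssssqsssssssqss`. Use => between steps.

S=>HPS=>ssPS=>ssssS=>ssssHPS=>ssssqPS=>ssssqssS=>ssssqssHPS=>ssssqssssPS=>ssssqssssssS=>ssssqsssssssqP=>ssssqsssssssqss

S => HPS   [S ::= H P S]
HPS => ssPS   [H ::= s s]
ssPS => ssssS   [P ::= s s]
ssssS => ssssHPS   [S ::= H P S]
ssssHPS => ssssqPS   [H ::= q]
ssssqPS => ssssqssS   [P ::= s s]
ssssqssS => ssssqssHPS   [S ::= H P S]
ssssqssHPS => ssssqssssPS   [H ::= s s]
ssssqssssPS => ssssqssssssS   [P ::= s s]
ssssqssssssS => ssssqsssssssqP   [S ::= s q P]
ssssqsssssssqP => ssssqsssssssqss   [P ::= s s]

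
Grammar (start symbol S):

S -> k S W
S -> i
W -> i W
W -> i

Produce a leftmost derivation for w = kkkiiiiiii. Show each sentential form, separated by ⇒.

S ⇒ kSW   [S -> k S W]
kSW ⇒ kkSWW   [S -> k S W]
kkSWW ⇒ kkkSWWW   [S -> k S W]
kkkSWWW ⇒ kkkiWWW   [S -> i]
kkkiWWW ⇒ kkkiiWW   [W -> i]
kkkiiWW ⇒ kkkiiiWW   [W -> i W]
kkkiiiWW ⇒ kkkiiiiWW   [W -> i W]
kkkiiiiWW ⇒ kkkiiiiiW   [W -> i]
kkkiiiiiW ⇒ kkkiiiiiiW   [W -> i W]
kkkiiiiiiW ⇒ kkkiiiiiii   [W -> i]

S ⇒ kSW ⇒ kkSWW ⇒ kkkSWWW ⇒ kkkiWWW ⇒ kkkiiWW ⇒ kkkiiiWW ⇒ kkkiiiiWW ⇒ kkkiiiiiW ⇒ kkkiiiiiiW ⇒ kkkiiiiiii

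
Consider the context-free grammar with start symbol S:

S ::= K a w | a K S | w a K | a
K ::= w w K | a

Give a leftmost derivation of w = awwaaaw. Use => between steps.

S=>aKS=>awwKS=>awwaS=>awwaKaw=>awwaaaw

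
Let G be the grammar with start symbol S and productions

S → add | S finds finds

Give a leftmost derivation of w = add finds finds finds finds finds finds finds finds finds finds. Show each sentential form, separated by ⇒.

S ⇒ S finds finds ⇒ S finds finds finds finds ⇒ S finds finds finds finds finds finds ⇒ S finds finds finds finds finds finds finds finds ⇒ S finds finds finds finds finds finds finds finds finds finds ⇒ add finds finds finds finds finds finds finds finds finds finds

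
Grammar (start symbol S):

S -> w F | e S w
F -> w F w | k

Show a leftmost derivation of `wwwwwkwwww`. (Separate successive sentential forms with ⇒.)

S ⇒ wF ⇒ wwFw ⇒ wwwFww ⇒ wwwwFwww ⇒ wwwwwFwwww ⇒ wwwwwkwwww

S ⇒ wF   [S -> w F]
wF ⇒ wwFw   [F -> w F w]
wwFw ⇒ wwwFww   [F -> w F w]
wwwFww ⇒ wwwwFwww   [F -> w F w]
wwwwFwww ⇒ wwwwwFwwww   [F -> w F w]
wwwwwFwwww ⇒ wwwwwkwwww   [F -> k]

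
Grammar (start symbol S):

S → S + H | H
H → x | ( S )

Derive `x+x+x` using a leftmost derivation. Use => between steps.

S => S+H => S+H+H => H+H+H => x+H+H => x+x+H => x+x+x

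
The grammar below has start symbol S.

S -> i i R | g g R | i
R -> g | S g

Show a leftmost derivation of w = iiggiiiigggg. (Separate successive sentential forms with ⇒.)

S⇒iiR⇒iiSg⇒iiggRg⇒iiggSgg⇒iiggiiRgg⇒iiggiiSggg⇒iiggiiiiRggg⇒iiggiiiigggg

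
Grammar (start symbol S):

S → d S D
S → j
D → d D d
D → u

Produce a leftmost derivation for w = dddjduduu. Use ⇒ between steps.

S⇒dSD⇒ddSDD⇒dddSDDD⇒dddjDDD⇒dddjdDdDD⇒dddjdudDD⇒dddjduduD⇒dddjduduu

S ⇒ dSD   [S → d S D]
dSD ⇒ ddSDD   [S → d S D]
ddSDD ⇒ dddSDDD   [S → d S D]
dddSDDD ⇒ dddjDDD   [S → j]
dddjDDD ⇒ dddjdDdDD   [D → d D d]
dddjdDdDD ⇒ dddjdudDD   [D → u]
dddjdudDD ⇒ dddjduduD   [D → u]
dddjduduD ⇒ dddjduduu   [D → u]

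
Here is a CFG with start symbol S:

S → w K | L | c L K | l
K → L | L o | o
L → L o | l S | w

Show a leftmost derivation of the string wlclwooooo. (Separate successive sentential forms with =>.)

S => wK   [S → w K]
wK => wL   [K → L]
wL => wLo   [L → L o]
wLo => wlSo   [L → l S]
wlSo => wlcLKo   [S → c L K]
wlcLKo => wlcLoKo   [L → L o]
wlcLoKo => wlcLooKo   [L → L o]
wlcLooKo => wlcLoooKo   [L → L o]
wlcLoooKo => wlclSoooKo   [L → l S]
wlclSoooKo => wlclLoooKo   [S → L]
wlclLoooKo => wlclwoooKo   [L → w]
wlclwoooKo => wlclwooooo   [K → o]

S => wK => wL => wLo => wlSo => wlcLKo => wlcLoKo => wlcLooKo => wlcLoooKo => wlclSoooKo => wlclLoooKo => wlclwoooKo => wlclwooooo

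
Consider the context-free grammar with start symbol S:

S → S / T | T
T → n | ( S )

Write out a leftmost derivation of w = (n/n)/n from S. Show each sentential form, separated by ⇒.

S ⇒ S/T   [S → S / T]
S/T ⇒ T/T   [S → T]
T/T ⇒ (S)/T   [T → ( S )]
(S)/T ⇒ (S/T)/T   [S → S / T]
(S/T)/T ⇒ (T/T)/T   [S → T]
(T/T)/T ⇒ (n/T)/T   [T → n]
(n/T)/T ⇒ (n/n)/T   [T → n]
(n/n)/T ⇒ (n/n)/n   [T → n]

S ⇒ S/T ⇒ T/T ⇒ (S)/T ⇒ (S/T)/T ⇒ (T/T)/T ⇒ (n/T)/T ⇒ (n/n)/T ⇒ (n/n)/n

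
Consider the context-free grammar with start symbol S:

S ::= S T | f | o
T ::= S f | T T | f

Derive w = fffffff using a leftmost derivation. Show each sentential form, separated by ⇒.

S ⇒ ST   [S ::= S T]
ST ⇒ STT   [S ::= S T]
STT ⇒ STTT   [S ::= S T]
STTT ⇒ STTTT   [S ::= S T]
STTTT ⇒ fTTTT   [S ::= f]
fTTTT ⇒ fTTTTT   [T ::= T T]
fTTTTT ⇒ fSfTTTT   [T ::= S f]
fSfTTTT ⇒ fffTTTT   [S ::= f]
fffTTTT ⇒ ffffTTT   [T ::= f]
ffffTTT ⇒ fffffTT   [T ::= f]
fffffTT ⇒ ffffffT   [T ::= f]
ffffffT ⇒ fffffff   [T ::= f]

S⇒ST⇒STT⇒STTT⇒STTTT⇒fTTTT⇒fTTTTT⇒fSfTTTT⇒fffTTTT⇒ffffTTT⇒fffffTT⇒ffffffT⇒fffffff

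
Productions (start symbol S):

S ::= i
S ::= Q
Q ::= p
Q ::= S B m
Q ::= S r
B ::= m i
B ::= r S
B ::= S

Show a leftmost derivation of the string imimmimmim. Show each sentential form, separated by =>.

S => Q   [S ::= Q]
Q => SBm   [Q ::= S B m]
SBm => QBm   [S ::= Q]
QBm => SBmBm   [Q ::= S B m]
SBmBm => QBmBm   [S ::= Q]
QBmBm => SBmBmBm   [Q ::= S B m]
SBmBmBm => iBmBmBm   [S ::= i]
iBmBmBm => imimBmBm   [B ::= m i]
imimBmBm => imimmimBm   [B ::= m i]
imimmimBm => imimmimmim   [B ::= m i]

S => Q => SBm => QBm => SBmBm => QBmBm => SBmBmBm => iBmBmBm => imimBmBm => imimmimBm => imimmimmim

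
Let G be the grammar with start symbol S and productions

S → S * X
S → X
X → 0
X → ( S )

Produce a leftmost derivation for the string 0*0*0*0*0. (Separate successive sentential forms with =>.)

S=>S*X=>S*X*X=>S*X*X*X=>S*X*X*X*X=>X*X*X*X*X=>0*X*X*X*X=>0*0*X*X*X=>0*0*0*X*X=>0*0*0*0*X=>0*0*0*0*0

S => S*X   [S → S * X]
S*X => S*X*X   [S → S * X]
S*X*X => S*X*X*X   [S → S * X]
S*X*X*X => S*X*X*X*X   [S → S * X]
S*X*X*X*X => X*X*X*X*X   [S → X]
X*X*X*X*X => 0*X*X*X*X   [X → 0]
0*X*X*X*X => 0*0*X*X*X   [X → 0]
0*0*X*X*X => 0*0*0*X*X   [X → 0]
0*0*0*X*X => 0*0*0*0*X   [X → 0]
0*0*0*0*X => 0*0*0*0*0   [X → 0]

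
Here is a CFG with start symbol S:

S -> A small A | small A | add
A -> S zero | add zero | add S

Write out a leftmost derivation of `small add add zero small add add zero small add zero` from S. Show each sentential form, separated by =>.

S => A small A => S zero small A => small A zero small A => small add S zero small A => small add A small A zero small A => small add add zero small A zero small A => small add add zero small add S zero small A => small add add zero small add add zero small A => small add add zero small add add zero small add zero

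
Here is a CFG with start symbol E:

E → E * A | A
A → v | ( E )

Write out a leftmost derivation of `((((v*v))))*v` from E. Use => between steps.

E=>E*A=>A*A=>(E)*A=>(A)*A=>((E))*A=>((A))*A=>(((E)))*A=>(((A)))*A=>((((E))))*A=>((((E*A))))*A=>((((A*A))))*A=>((((v*A))))*A=>((((v*v))))*A=>((((v*v))))*v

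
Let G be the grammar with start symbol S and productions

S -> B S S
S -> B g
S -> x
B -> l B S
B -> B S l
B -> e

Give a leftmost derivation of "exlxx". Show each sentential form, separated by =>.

S => BSS => BSlSS => eSlSS => exlSS => exlxS => exlxx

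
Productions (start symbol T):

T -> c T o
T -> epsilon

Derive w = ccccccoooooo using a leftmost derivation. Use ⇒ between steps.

T ⇒ cTo ⇒ ccToo ⇒ cccTooo ⇒ ccccToooo ⇒ cccccTooooo ⇒ ccccccToooooo ⇒ ccccccoooooo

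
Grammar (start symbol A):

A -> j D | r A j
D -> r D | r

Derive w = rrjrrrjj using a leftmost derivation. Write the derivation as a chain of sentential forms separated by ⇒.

A⇒rAj⇒rrAjj⇒rrjDjj⇒rrjrDjj⇒rrjrrDjj⇒rrjrrrjj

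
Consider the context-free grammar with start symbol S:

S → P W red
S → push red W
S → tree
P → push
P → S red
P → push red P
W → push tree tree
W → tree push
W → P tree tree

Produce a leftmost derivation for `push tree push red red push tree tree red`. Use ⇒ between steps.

S ⇒ P W red ⇒ S red W red ⇒ P W red red W red ⇒ push W red red W red ⇒ push tree push red red W red ⇒ push tree push red red push tree tree red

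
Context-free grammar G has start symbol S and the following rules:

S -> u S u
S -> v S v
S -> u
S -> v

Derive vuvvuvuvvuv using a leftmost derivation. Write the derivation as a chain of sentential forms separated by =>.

S=>vSv=>vuSuv=>vuvSvuv=>vuvvSvvuv=>vuvvuSuvvuv=>vuvvuvuvvuv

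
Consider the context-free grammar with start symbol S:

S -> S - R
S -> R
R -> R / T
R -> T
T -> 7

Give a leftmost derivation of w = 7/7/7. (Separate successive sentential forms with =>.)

S => R => R/T => R/T/T => T/T/T => 7/T/T => 7/7/T => 7/7/7

S => R   [S -> R]
R => R/T   [R -> R / T]
R/T => R/T/T   [R -> R / T]
R/T/T => T/T/T   [R -> T]
T/T/T => 7/T/T   [T -> 7]
7/T/T => 7/7/T   [T -> 7]
7/7/T => 7/7/7   [T -> 7]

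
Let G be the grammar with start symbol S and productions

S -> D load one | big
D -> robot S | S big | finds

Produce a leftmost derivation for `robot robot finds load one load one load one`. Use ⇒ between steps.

S ⇒ D load one   [S -> D load one]
D load one ⇒ robot S load one   [D -> robot S]
robot S load one ⇒ robot D load one load one   [S -> D load one]
robot D load one load one ⇒ robot robot S load one load one   [D -> robot S]
robot robot S load one load one ⇒ robot robot D load one load one load one   [S -> D load one]
robot robot D load one load one load one ⇒ robot robot finds load one load one load one   [D -> finds]

S ⇒ D load one ⇒ robot S load one ⇒ robot D load one load one ⇒ robot robot S load one load one ⇒ robot robot D load one load one load one ⇒ robot robot finds load one load one load one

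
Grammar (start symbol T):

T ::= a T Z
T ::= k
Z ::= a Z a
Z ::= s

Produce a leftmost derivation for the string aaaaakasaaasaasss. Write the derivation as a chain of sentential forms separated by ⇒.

T⇒aTZ⇒aaTZZ⇒aaaTZZZ⇒aaaaTZZZZ⇒aaaaaTZZZZZ⇒aaaaakZZZZZ⇒aaaaakaZaZZZZ⇒aaaaakasaZZZZ⇒aaaaakasaaZaZZZ⇒aaaaakasaaaZaaZZZ⇒aaaaakasaaasaaZZZ⇒aaaaakasaaasaasZZ⇒aaaaakasaaasaassZ⇒aaaaakasaaasaasss

T ⇒ aTZ   [T ::= a T Z]
aTZ ⇒ aaTZZ   [T ::= a T Z]
aaTZZ ⇒ aaaTZZZ   [T ::= a T Z]
aaaTZZZ ⇒ aaaaTZZZZ   [T ::= a T Z]
aaaaTZZZZ ⇒ aaaaaTZZZZZ   [T ::= a T Z]
aaaaaTZZZZZ ⇒ aaaaakZZZZZ   [T ::= k]
aaaaakZZZZZ ⇒ aaaaakaZaZZZZ   [Z ::= a Z a]
aaaaakaZaZZZZ ⇒ aaaaakasaZZZZ   [Z ::= s]
aaaaakasaZZZZ ⇒ aaaaakasaaZaZZZ   [Z ::= a Z a]
aaaaakasaaZaZZZ ⇒ aaaaakasaaaZaaZZZ   [Z ::= a Z a]
aaaaakasaaaZaaZZZ ⇒ aaaaakasaaasaaZZZ   [Z ::= s]
aaaaakasaaasaaZZZ ⇒ aaaaakasaaasaasZZ   [Z ::= s]
aaaaakasaaasaasZZ ⇒ aaaaakasaaasaassZ   [Z ::= s]
aaaaakasaaasaassZ ⇒ aaaaakasaaasaasss   [Z ::= s]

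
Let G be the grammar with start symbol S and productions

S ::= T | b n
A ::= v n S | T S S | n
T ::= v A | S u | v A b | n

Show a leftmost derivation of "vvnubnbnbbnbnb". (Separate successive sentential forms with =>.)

S => T   [S ::= T]
T => vAb   [T ::= v A b]
vAb => vTSSb   [A ::= T S S]
vTSSb => vvAbSSb   [T ::= v A b]
vvAbSSb => vvTSSbSSb   [A ::= T S S]
vvTSSbSSb => vvSuSSbSSb   [T ::= S u]
vvSuSSbSSb => vvTuSSbSSb   [S ::= T]
vvTuSSbSSb => vvnuSSbSSb   [T ::= n]
vvnuSSbSSb => vvnubnSbSSb   [S ::= b n]
vvnubnSbSSb => vvnubnbnbSSb   [S ::= b n]
vvnubnbnbSSb => vvnubnbnbbnSb   [S ::= b n]
vvnubnbnbbnSb => vvnubnbnbbnbnb   [S ::= b n]

S => T => vAb => vTSSb => vvAbSSb => vvTSSbSSb => vvSuSSbSSb => vvTuSSbSSb => vvnuSSbSSb => vvnubnSbSSb => vvnubnbnbSSb => vvnubnbnbbnSb => vvnubnbnbbnbnb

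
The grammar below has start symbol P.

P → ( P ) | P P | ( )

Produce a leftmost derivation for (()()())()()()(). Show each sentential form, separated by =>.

P => PP => PPP => PPPP => PPPPP => (P)PPPP => (PP)PPPP => (PPP)PPPP => (()PP)PPPP => (()()P)PPPP => (()()())PPPP => (()()())()PPP => (()()())()()PP => (()()())()()()P => (()()())()()()()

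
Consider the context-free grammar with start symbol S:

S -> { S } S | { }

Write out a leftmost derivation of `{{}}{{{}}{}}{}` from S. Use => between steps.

S => {S}S   [S -> { S } S]
{S}S => {{}}S   [S -> { }]
{{}}S => {{}}{S}S   [S -> { S } S]
{{}}{S}S => {{}}{{S}S}S   [S -> { S } S]
{{}}{{S}S}S => {{}}{{{}}S}S   [S -> { }]
{{}}{{{}}S}S => {{}}{{{}}{}}S   [S -> { }]
{{}}{{{}}{}}S => {{}}{{{}}{}}{}   [S -> { }]

S => {S}S => {{}}S => {{}}{S}S => {{}}{{S}S}S => {{}}{{{}}S}S => {{}}{{{}}{}}S => {{}}{{{}}{}}{}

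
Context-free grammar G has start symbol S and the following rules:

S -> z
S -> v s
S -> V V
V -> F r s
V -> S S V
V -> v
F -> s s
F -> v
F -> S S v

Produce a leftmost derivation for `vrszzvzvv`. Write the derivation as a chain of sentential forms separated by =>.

S => VV   [S -> V V]
VV => SSVV   [V -> S S V]
SSVV => VVSVV   [S -> V V]
VVSVV => FrsVSVV   [V -> F r s]
FrsVSVV => vrsVSVV   [F -> v]
vrsVSVV => vrsSSVSVV   [V -> S S V]
vrsSSVSVV => vrszSVSVV   [S -> z]
vrszSVSVV => vrszzVSVV   [S -> z]
vrszzVSVV => vrszzvSVV   [V -> v]
vrszzvSVV => vrszzvzVV   [S -> z]
vrszzvzVV => vrszzvzvV   [V -> v]
vrszzvzvV => vrszzvzvv   [V -> v]

S=>VV=>SSVV=>VVSVV=>FrsVSVV=>vrsVSVV=>vrsSSVSVV=>vrszSVSVV=>vrszzVSVV=>vrszzvSVV=>vrszzvzVV=>vrszzvzvV=>vrszzvzvv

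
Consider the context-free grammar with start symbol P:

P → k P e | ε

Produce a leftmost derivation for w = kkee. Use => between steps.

P => kPe   [P → k P e]
kPe => kkPee   [P → k P e]
kkPee => kkee   [P → ε]

P=>kPe=>kkPee=>kkee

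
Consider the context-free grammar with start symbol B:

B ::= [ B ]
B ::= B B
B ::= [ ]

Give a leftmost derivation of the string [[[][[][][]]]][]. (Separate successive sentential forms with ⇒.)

B⇒BB⇒[B]B⇒[[B]]B⇒[[BB]]B⇒[[[]B]]B⇒[[[][B]]]B⇒[[[][BB]]]B⇒[[[][BBB]]]B⇒[[[][[]BB]]]B⇒[[[][[][]B]]]B⇒[[[][[][][]]]]B⇒[[[][[][][]]]][]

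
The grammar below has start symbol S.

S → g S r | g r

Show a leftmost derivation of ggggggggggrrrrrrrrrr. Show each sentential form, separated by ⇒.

S ⇒ gSr   [S → g S r]
gSr ⇒ ggSrr   [S → g S r]
ggSrr ⇒ gggSrrr   [S → g S r]
gggSrrr ⇒ ggggSrrrr   [S → g S r]
ggggSrrrr ⇒ gggggSrrrrr   [S → g S r]
gggggSrrrrr ⇒ ggggggSrrrrrr   [S → g S r]
ggggggSrrrrrr ⇒ gggggggSrrrrrrr   [S → g S r]
gggggggSrrrrrrr ⇒ ggggggggSrrrrrrrr   [S → g S r]
ggggggggSrrrrrrrr ⇒ gggggggggSrrrrrrrrr   [S → g S r]
gggggggggSrrrrrrrrr ⇒ ggggggggggrrrrrrrrrr   [S → g r]

S⇒gSr⇒ggSrr⇒gggSrrr⇒ggggSrrrr⇒gggggSrrrrr⇒ggggggSrrrrrr⇒gggggggSrrrrrrr⇒ggggggggSrrrrrrrr⇒gggggggggSrrrrrrrrr⇒ggggggggggrrrrrrrrrr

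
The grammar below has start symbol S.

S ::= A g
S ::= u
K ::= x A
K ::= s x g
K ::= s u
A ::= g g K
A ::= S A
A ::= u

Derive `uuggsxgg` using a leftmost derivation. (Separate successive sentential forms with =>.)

S=>Ag=>SAg=>uAg=>uSAg=>uuAg=>uuggKg=>uuggsxgg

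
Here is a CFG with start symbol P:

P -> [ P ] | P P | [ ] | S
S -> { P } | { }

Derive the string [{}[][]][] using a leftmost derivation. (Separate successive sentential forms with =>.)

P=>PP=>[P]P=>[PP]P=>[PPP]P=>[SPP]P=>[{}PP]P=>[{}[]P]P=>[{}[][]]P=>[{}[][]][]

P => PP   [P -> P P]
PP => [P]P   [P -> [ P ]]
[P]P => [PP]P   [P -> P P]
[PP]P => [PPP]P   [P -> P P]
[PPP]P => [SPP]P   [P -> S]
[SPP]P => [{}PP]P   [S -> { }]
[{}PP]P => [{}[]P]P   [P -> [ ]]
[{}[]P]P => [{}[][]]P   [P -> [ ]]
[{}[][]]P => [{}[][]][]   [P -> [ ]]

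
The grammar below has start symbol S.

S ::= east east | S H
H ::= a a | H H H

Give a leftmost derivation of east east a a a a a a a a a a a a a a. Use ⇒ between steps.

S ⇒ S H ⇒ east east H ⇒ east east H H H ⇒ east east a a H H ⇒ east east a a a a H ⇒ east east a a a a H H H ⇒ east east a a a a H H H H H ⇒ east east a a a a a a H H H H ⇒ east east a a a a a a a a H H H ⇒ east east a a a a a a a a a a H H ⇒ east east a a a a a a a a a a a a H ⇒ east east a a a a a a a a a a a a a a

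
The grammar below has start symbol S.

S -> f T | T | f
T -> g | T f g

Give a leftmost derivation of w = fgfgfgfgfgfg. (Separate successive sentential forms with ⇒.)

S ⇒ fT ⇒ fTfg ⇒ fTfgfg ⇒ fTfgfgfg ⇒ fTfgfgfgfg ⇒ fTfgfgfgfgfg ⇒ fgfgfgfgfgfg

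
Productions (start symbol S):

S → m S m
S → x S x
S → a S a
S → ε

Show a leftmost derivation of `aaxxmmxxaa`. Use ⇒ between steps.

S ⇒ aSa   [S → a S a]
aSa ⇒ aaSaa   [S → a S a]
aaSaa ⇒ aaxSxaa   [S → x S x]
aaxSxaa ⇒ aaxxSxxaa   [S → x S x]
aaxxSxxaa ⇒ aaxxmSmxxaa   [S → m S m]
aaxxmSmxxaa ⇒ aaxxmmxxaa   [S → ε]

S ⇒ aSa ⇒ aaSaa ⇒ aaxSxaa ⇒ aaxxSxxaa ⇒ aaxxmSmxxaa ⇒ aaxxmmxxaa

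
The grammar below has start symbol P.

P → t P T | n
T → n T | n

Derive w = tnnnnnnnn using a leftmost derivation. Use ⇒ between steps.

P⇒tPT⇒tnT⇒tnnT⇒tnnnT⇒tnnnnT⇒tnnnnnT⇒tnnnnnnT⇒tnnnnnnnT⇒tnnnnnnnn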